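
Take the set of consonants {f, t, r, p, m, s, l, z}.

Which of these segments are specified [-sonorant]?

f, t, p, s, z

The feature [sonorant] marks segments produced without turbulent airflow (nasals, liquids, glides, vowels). In this inventory /f, t, p, s, z/ lack that property, so they are [-sonorant]; /r, m, l/ are [+sonorant].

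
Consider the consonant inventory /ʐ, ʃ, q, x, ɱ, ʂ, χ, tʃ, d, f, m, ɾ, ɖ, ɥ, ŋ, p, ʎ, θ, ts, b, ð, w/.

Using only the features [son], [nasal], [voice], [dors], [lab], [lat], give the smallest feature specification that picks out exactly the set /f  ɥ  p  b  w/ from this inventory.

The class [−nasal], [+labial] has exactly /f, ɥ, p, b, w/ as its extension in this inventory. No smaller conjunction from the listed features achieves this: [+labial] alone would also admit /ɱ, m/; [−nasal] alone would also admit /ʐ, ʃ, q, x, …/; and checking the remaining single features turns up none with this extension.

[−nasal, +lab]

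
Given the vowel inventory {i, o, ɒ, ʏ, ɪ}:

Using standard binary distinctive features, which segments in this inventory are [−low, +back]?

o

Checking each segment against [−low], [+back]: /o/ (mid back rounded tense vowel) satisfies every feature; every other segment in the inventory fails at least one.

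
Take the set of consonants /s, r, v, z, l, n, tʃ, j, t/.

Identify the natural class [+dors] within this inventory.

j

The feature [dorsal] marks segments articulated with the tongue body. In this inventory /j/ has that property, so it is [+dorsal]; /s, r, v, z, l, n, tʃ, t/ are [-dorsal].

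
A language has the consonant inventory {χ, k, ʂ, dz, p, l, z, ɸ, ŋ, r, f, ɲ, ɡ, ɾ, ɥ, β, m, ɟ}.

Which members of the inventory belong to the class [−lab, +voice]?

dz, l, z, ŋ, r, ɲ, ɡ, ɾ, ɟ

The [−labial] segments are /χ, k, ʂ, dz, l, z, ŋ, r, ɲ, ɡ, ɾ, ɟ/.
Within that set, [+voice] leaves /dz, l, z, ŋ, r, ɲ, ɡ, ɾ, ɟ/.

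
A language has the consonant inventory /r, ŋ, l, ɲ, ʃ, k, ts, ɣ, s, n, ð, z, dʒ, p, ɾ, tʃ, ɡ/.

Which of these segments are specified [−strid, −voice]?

k, p

Among the inventory, the [−strident] segments are /r, ŋ, l, ɲ, k, ɣ, n, ð, p, ɾ, ɡ/.
Of those, [−voice] leaves /k, p/.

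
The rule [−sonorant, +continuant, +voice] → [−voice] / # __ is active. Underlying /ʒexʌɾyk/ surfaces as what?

The only segment in the rule's environment that also matches [−sonorant, +continuant, +voice] is /ʒ/. Applying [−voice] turns the voiced postalveolar fricative into /ʃ/ (voiceless postalveolar fricative), giving [ʃexʌɾyk].

[ʃexʌɾyk]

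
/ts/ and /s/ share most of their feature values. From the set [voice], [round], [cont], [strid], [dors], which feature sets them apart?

[continuant]

The two segments share [−voice], [−round], [+strident], [−dorsal]. The only feature from the list on which they differ: /ts/ is [−continuant] while /s/ is [+continuant].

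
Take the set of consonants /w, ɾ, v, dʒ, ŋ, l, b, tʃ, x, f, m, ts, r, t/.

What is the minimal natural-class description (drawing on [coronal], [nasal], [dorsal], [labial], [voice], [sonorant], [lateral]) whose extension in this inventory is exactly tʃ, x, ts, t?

[−voice, −labial]

The class [−voice], [−labial] has exactly /tʃ, x, ts, t/ as its extension in this inventory. No smaller conjunction from the listed features achieves this: [−labial] alone would also admit /ɾ, dʒ, ŋ, l, …/; [−voice] alone would also admit /f/; and checking the remaining single features turns up none with this extension.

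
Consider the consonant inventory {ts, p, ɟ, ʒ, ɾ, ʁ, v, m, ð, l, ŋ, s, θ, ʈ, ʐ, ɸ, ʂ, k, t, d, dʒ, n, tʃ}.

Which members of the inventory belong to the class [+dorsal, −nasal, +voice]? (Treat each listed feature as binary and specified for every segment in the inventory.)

Eliminate segments failing any feature: /ts, p, ʒ, ɾ, v, m, ð, l, s, θ, ʈ, ʐ, ɸ, ʂ, t, d, dʒ, n, tʃ/ are [−dorsal]; /ŋ/ is [+nasal]; /k/ is [−voice]. The remaining /ɟ, ʁ/ satisfy [+dorsal], [−nasal], [+voice].

ɟ, ʁ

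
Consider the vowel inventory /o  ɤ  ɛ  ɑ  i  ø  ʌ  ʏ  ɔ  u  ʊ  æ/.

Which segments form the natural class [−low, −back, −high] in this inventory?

Checking each segment against [−low], [−back], [−high]: /ɛ/ (mid front unrounded lax vowel), /ø/ (mid front rounded tense vowel) satisfy every feature; every other segment in the inventory fails at least one.

ɛ, ø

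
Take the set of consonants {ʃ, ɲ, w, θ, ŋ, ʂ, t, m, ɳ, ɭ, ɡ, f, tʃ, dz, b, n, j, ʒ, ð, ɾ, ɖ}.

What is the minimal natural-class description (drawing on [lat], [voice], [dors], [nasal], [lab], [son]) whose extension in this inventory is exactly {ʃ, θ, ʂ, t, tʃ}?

[−voice, −lab]

The class [−voice], [−labial] has exactly /ʃ, θ, ʂ, t, tʃ/ as its extension in this inventory. No smaller conjunction from the listed features achieves this: [−labial] alone would also admit /ɲ, ŋ, ɳ, ɭ, …/; [−voice] alone would also admit /f/; and checking the remaining single features turns up none with this extension.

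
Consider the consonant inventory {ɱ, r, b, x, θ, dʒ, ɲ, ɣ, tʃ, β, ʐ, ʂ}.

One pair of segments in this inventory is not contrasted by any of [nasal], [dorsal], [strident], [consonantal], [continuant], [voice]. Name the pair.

On the given features, /r/ and /β/ have an identical profile: [−nasal], [−dorsal], [−strident], [+consonantal], [+continuant], [+voice]. No other two segments in the inventory coincide on all 6 features. (They do differ in [sonorant], [labial] and [coronal], which are not among the given features.)

r, β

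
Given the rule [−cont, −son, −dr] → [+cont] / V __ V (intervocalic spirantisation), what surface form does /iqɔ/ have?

/q/ satisfies [−cont, −son, −dr] and sits in V __ V. The [+continuant] counterpart of the voiceless uvular stop is /χ/. Other segments in /iqɔ/ either fail the structural description or are not in the environment, so the surface form is [iχɔ].

[iχɔ]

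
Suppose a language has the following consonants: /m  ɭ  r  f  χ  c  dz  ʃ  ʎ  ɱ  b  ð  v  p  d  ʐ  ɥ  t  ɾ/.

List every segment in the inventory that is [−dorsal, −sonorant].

The [−dorsal] segments are /m, ɭ, r, f, dz, ʃ, ɱ, b, ð, v, p, d, ʐ, t, ɾ/.
Within that set, [−sonorant] leaves /f, dz, ʃ, b, ð, v, p, d, ʐ, t/.

f, dz, ʃ, b, ð, v, p, d, ʐ, t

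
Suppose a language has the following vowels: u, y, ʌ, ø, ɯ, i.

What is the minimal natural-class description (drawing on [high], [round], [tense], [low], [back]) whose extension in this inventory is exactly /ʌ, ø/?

[−high]

/ʌ, ø/ are exactly the [−high] segments in the inventory, so a single feature suffices.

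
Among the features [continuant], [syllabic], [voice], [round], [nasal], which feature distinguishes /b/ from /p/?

[voice]

/b/ (voiced bilabial stop) and /p/ (voiceless bilabial stop) agree on [−continuant], [−syllabic], [−round], [−nasal]. They differ on [voice] (/b/ [+], /p/ [−]).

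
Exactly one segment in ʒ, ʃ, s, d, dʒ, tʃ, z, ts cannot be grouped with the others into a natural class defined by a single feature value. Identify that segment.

[strident] groups all but one: /z, ʃ, ts, ʒ, s, tʃ, dʒ/ share [+strident] while /d/ (voiced alveolar stop) alone is [-strident]. Removing any other segment would not leave a single-feature class that excludes it.

d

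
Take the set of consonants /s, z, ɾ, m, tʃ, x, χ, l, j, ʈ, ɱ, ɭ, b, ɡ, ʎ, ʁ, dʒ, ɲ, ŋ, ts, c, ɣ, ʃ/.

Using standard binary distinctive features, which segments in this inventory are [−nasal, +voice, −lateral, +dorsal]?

Among the inventory, the [−nasal] segments are /s, z, ɾ, tʃ, x, χ, l, j, ʈ, ɭ, b, ɡ, ʎ, ʁ, dʒ, ts, c, ɣ, ʃ/.
Then [+voice] gives /z, ɾ, l, j, ɭ, b, ɡ, ʎ, ʁ, dʒ, ɣ/.
Among these, [−lateral] gives /z, ɾ, j, b, ɡ, ʁ, dʒ, ɣ/.
Then [+dorsal] leaves /j, ɡ, ʁ, ɣ/.

j, ɡ, ʁ, ɣ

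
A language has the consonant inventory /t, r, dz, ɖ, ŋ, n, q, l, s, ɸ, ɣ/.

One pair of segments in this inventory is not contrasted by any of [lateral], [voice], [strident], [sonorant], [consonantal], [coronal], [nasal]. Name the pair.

Both /q/ and /ɸ/ are [-lateral], [-voice], [-strident], [-sonorant], [+consonantal], [-coronal], [-nasal]. Since the list omits [continuant], [labial] and [dorsal] — which do distinguish the voiceless uvular stop from the voiceless bilabial fricative — this pair collapses; all other pairs remain distinct.

q, ɸ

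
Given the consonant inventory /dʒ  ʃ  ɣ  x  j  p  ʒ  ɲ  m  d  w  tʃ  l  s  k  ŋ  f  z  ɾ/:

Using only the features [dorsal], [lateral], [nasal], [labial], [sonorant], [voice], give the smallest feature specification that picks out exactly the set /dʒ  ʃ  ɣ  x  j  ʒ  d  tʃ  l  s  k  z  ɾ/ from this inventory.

Every target segment is [−nasal], [−labial]; each remaining inventory member fails at least one of these. Each conjunct is needed — [−labial] alone would also admit /ɲ, ŋ/; [−nasal] alone would also admit /p, w, f/ — and no other single listed feature has exactly this extension, so two is the minimum.

[−nasal, −labial]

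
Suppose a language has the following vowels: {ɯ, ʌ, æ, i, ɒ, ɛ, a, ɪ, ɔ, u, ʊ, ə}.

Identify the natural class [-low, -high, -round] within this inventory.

ʌ, ɛ, ə

First, the [-low] segments are /ɯ, ʌ, i, ɛ, ɪ, ɔ, u, ʊ, ə/.
Among these, [-high] gives /ʌ, ɛ, ɔ, ə/.
Within that set, [-round] leaves /ʌ, ɛ, ə/.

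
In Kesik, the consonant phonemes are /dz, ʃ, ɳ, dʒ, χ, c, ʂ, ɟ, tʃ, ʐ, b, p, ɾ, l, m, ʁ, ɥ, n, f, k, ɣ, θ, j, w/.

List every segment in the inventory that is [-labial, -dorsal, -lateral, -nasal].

dz, ʃ, dʒ, ʂ, tʃ, ʐ, ɾ, θ

First, the [-labial] segments are /dz, ʃ, ɳ, dʒ, χ, c, ʂ, ɟ, tʃ, ʐ, ɾ, l, ʁ, n, k, ɣ, θ, j/.
Within that set, [-dorsal] gives /dz, ʃ, ɳ, dʒ, ʂ, tʃ, ʐ, ɾ, l, n, θ/.
Within that set, [-lateral] gives /dz, ʃ, ɳ, dʒ, ʂ, tʃ, ʐ, ɾ, n, θ/.
Within that set, [-nasal] leaves /dz, ʃ, dʒ, ʂ, tʃ, ʐ, ɾ, θ/.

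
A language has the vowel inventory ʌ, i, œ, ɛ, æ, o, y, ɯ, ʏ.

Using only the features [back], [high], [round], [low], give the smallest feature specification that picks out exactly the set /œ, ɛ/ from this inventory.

The class [−high], [−low], [−back] has exactly /œ, ɛ/ as its extension in this inventory. No smaller conjunction from the listed features achieves this: [−low, −back] alone would also admit /i, y, ʏ/; [−high, −back] alone would also admit /æ/; [−high, −low] alone would also admit /ʌ, o/; and checking the remaining two-feature bundles turns up none with this extension.

[−high, −low, −back]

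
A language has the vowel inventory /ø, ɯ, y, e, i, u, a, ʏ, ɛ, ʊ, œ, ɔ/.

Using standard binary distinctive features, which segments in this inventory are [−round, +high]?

Checking each segment against [−round], [+high]: /ɯ/ (high back unrounded vowel), /i/ (high front unrounded tense vowel) satisfy every feature; every other segment in the inventory fails at least one.

ɯ, i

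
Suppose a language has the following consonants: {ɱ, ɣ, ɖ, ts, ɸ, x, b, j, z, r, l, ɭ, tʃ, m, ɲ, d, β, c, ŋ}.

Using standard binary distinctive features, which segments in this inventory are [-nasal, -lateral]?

ɣ, ɖ, ts, ɸ, x, b, j, z, r, tʃ, d, β, c

Among the inventory, the [-nasal] segments are /ɣ, ɖ, ts, ɸ, x, b, j, z, r, l, ɭ, tʃ, d, β, c/.
Within that set, [-lateral] leaves /ɣ, ɖ, ts, ɸ, x, b, j, z, r, tʃ, d, β, c/.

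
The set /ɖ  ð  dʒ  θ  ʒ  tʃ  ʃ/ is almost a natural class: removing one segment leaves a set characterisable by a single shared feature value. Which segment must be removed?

ɖ

/ð, tʃ, θ, ʃ, ʒ, dʒ/ are all [+distributed], but /ɖ/ (voiced retroflex stop) is [−distributed]. No other single segment can be removed to leave a set sharing one feature value that the removed segment lacks, so /ɖ/ is the odd one out.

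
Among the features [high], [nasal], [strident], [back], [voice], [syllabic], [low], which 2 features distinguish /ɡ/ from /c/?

[voice], [back]

/ɡ/ is the voiced velar stop and /c/ is the voiceless palatal stop. Both are [+high], [−nasal], [−strident], [−syllabic], [−low]. /ɡ/ is [+voice] while /c/ is [−voice]; /ɡ/ is [+back] while /c/ is [−back], so the distinguishing features are [voice], [back].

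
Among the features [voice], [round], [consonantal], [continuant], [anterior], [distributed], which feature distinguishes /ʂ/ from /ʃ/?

/ʂ/ (voiceless retroflex fricative) and /ʃ/ (voiceless postalveolar fricative) agree on [-voice], [-round], [+consonantal], [+continuant], [-anterior]. They differ on [distributed] (/ʂ/ [-], /ʃ/ [+]).

[distributed]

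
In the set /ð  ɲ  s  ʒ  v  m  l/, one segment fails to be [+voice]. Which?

s

/m, ð, ɲ, v, ʒ, l/ are all [+voice]; /s/ (voiceless alveolar fricative) is [−voice].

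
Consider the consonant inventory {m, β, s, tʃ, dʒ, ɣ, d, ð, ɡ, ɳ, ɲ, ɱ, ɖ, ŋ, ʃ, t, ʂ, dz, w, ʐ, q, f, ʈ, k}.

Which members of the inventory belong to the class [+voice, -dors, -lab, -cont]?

dʒ, d, ɳ, ɖ, dz

Eliminate segments failing any feature: /m, β, ɱ/ are [+labial]; /s, tʃ, ʃ, t, ʂ, q, f, ʈ, k/ are [-voice]; /ɣ, ɡ, ɲ, ŋ, w/ are [+dorsal]; /ð, ʐ/ are [+continuant]. The remaining /dʒ, d, ɳ, ɖ, dz/ satisfy [+voice], [-dorsal], [-labial], [-continuant].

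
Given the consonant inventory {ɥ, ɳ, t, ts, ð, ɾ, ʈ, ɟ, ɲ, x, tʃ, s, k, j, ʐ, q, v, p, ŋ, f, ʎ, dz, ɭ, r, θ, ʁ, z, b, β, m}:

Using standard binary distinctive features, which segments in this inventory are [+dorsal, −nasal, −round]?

ɟ, x, k, j, q, ʎ, ʁ

Among the inventory, the [+dorsal] segments are /ɥ, ɟ, ɲ, x, k, j, q, ŋ, ʎ, ʁ/.
Intersecting with [−nasal] gives /ɥ, ɟ, x, k, j, q, ʎ, ʁ/.
Within that set, [−round] leaves /ɟ, x, k, j, q, ʎ, ʁ/.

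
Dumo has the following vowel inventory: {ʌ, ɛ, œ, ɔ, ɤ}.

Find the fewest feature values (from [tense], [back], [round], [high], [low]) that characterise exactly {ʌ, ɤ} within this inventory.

Every target segment is [+back], [−round]; each remaining inventory member fails at least one of these. Each conjunct is needed — [−round] alone would also admit /ɛ/; [+back] alone would also admit /ɔ/ — and no other single listed feature has exactly this extension, so two is the minimum.

[+back, −round]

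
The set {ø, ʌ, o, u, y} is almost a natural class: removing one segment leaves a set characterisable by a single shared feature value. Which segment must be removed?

The remaining segments after removing /ʌ/ share [+round]; /ʌ/ (mid back unrounded lax vowel) is [-round]. For every other candidate removal, the leftover set fails to share any single feature value that the removed segment lacks.

ʌ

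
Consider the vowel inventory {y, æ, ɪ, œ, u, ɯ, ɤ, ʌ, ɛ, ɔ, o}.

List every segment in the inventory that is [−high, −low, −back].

Eliminate segments failing any feature: /y, ɪ, u, ɯ/ are [+high]; /æ/ is [+low]; /ɤ, ʌ, ɔ, o/ are [+back]. The remaining /œ, ɛ/ satisfy [−high], [−low], [−back].

œ, ɛ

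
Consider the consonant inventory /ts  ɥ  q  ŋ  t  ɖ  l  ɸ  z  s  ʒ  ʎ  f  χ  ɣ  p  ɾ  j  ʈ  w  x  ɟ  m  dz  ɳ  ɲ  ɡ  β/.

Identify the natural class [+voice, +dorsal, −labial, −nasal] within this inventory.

The [+voice] segments are /ɥ, ŋ, ɖ, l, z, ʒ, ʎ, ɣ, ɾ, j, w, ɟ, m, dz, ɳ, ɲ, ɡ, β/.
Among these, [+dorsal] gives /ɥ, ŋ, ʎ, ɣ, j, w, ɟ, ɲ, ɡ/.
Intersecting with [−labial] gives /ŋ, ʎ, ɣ, j, ɟ, ɲ, ɡ/.
Among these, [−nasal] leaves /ʎ, ɣ, j, ɟ, ɡ/.

ʎ, ɣ, j, ɟ, ɡ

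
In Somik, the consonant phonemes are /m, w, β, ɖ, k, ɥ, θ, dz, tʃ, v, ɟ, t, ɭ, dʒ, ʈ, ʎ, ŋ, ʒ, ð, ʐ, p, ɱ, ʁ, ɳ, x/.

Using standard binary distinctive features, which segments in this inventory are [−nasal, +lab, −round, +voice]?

β, v

Checking each segment against [−nasal], [+labial], [−round], [+voice]: /β/ (voiced bilabial fricative), /v/ (voiced labiodental fricative) satisfy every feature; every other segment in the inventory fails at least one.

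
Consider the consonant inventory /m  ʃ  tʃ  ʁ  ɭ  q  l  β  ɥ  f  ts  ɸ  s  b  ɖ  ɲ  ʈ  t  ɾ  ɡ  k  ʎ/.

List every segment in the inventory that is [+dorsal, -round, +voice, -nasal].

Checking each segment against [+dorsal], [-round], [+voice], [-nasal]: /ʁ/ (voiced uvular fricative), /ɡ/ (voiced velar stop), /ʎ/ (palatal lateral approximant) satisfy every feature; every other segment in the inventory fails at least one.

ʁ, ɡ, ʎ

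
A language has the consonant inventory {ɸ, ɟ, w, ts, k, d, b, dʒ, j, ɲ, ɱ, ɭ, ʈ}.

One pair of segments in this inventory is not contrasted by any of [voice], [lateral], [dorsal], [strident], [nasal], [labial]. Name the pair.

j, ɟ

/j/ (palatal glide) and /ɟ/ (voiced palatal stop) are both [+voice], [-lateral], [+dorsal], [-strident], [-nasal], [-labial], so none of the listed features separates them. (They do differ in [sonorant] and [continuant], which are not among the given features.) Every other pair in the inventory differs on at least one listed feature.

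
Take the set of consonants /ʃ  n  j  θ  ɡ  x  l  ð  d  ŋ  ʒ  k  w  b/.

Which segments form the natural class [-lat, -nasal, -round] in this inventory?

First, the [-lateral] segments are /ʃ, n, j, θ, ɡ, x, ð, d, ŋ, ʒ, k, w, b/.
Intersecting with [-nasal] gives /ʃ, j, θ, ɡ, x, ð, d, ʒ, k, w, b/.
Then [-round] leaves /ʃ, j, θ, ɡ, x, ð, d, ʒ, k, b/.

ʃ, j, θ, ɡ, x, ð, d, ʒ, k, b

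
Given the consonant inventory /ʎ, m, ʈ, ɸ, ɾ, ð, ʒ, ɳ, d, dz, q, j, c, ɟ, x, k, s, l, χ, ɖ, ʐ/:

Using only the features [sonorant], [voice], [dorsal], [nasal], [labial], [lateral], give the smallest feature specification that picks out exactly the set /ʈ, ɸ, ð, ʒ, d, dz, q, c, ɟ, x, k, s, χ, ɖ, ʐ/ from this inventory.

[-sonorant]

Every target segment is [-sonorant] and no other inventory member is, so one feature is enough.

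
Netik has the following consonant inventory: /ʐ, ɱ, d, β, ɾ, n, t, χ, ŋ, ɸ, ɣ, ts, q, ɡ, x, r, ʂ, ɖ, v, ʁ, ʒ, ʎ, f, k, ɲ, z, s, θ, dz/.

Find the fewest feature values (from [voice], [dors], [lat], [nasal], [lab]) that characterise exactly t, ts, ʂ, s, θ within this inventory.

[−voice, −lab, −dors]

/t, ts, ʂ, s, θ/ are all [−voice], [−labial], [−dorsal], and no other segment in the inventory matches all three values. Dropping any one of them over-generates: [−labial, −dorsal] alone would also admit /ʐ, d, ɾ, n, …/; [−voice, −dorsal] alone would also admit /ɸ, f/; [−voice, −labial] alone would also admit /χ, q, x, k/. No other combination of two listed features picks out exactly this set either, so fewer than three features will not do.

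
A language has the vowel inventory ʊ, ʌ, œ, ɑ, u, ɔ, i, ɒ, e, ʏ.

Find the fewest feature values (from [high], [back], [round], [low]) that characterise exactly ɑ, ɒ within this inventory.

The target set is precisely the extension of [+low] in this inventory.

[+low]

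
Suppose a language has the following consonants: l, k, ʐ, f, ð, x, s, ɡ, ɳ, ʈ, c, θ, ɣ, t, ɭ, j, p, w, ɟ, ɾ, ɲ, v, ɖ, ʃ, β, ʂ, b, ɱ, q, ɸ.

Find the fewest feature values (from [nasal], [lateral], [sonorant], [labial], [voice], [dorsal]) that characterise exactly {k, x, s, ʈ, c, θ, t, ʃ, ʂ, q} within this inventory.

[-voice, -labial]

The class [-voice], [-labial] has exactly /k, x, s, ʈ, c, θ, t, ʃ, ʂ, q/ as its extension in this inventory. No smaller conjunction from the listed features achieves this: [-labial] alone would also admit /l, ʐ, ð, ɡ, …/; [-voice] alone would also admit /f, p, ɸ/; and checking the remaining single features turns up none with this extension.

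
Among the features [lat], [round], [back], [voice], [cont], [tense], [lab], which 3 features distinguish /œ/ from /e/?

[labial], [round], [tense]

/œ/ is the mid front rounded lax vowel and /e/ is the mid front unrounded tense vowel. Both are [−lateral], [−back], [+voice], [+continuant]. /œ/ is [+labial] while /e/ is [−labial]; /œ/ is [+round] while /e/ is [−round]; /œ/ is [−tense] while /e/ is [+tense], so the distinguishing features are [labial], [round], [tense].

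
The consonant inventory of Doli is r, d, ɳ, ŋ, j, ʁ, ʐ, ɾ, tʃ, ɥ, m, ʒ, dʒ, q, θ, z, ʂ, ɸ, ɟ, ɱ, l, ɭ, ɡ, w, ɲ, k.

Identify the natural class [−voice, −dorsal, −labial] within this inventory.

Checking each segment against [−voice], [−dorsal], [−labial]: /tʃ/ (voiceless postalveolar affricate), /θ/ (voiceless dental fricative), /ʂ/ (voiceless retroflex fricative) satisfy every feature; every other segment in the inventory fails at least one.

tʃ, θ, ʂ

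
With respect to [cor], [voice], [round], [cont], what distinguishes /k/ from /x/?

[continuant]

/k/ (voiceless velar stop) and /x/ (voiceless velar fricative) agree on [-coronal], [-voice], [-round]. They differ on [continuant] (/k/ [-], /x/ [+]).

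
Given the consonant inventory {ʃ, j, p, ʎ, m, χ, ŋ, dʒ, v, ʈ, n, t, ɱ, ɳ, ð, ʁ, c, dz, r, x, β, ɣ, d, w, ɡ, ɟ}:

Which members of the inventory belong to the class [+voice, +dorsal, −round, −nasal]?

Eliminate segments failing any feature: /ʃ, p, χ, ʈ, t, c, x/ are [−voice]; /m, dʒ, v, n, ɱ, ɳ, ð, dz, r, β, d/ are [−dorsal]; /ŋ/ is [+nasal]; /w/ is [+round]. The remaining /j, ʎ, ʁ, ɣ, ɡ, ɟ/ satisfy [+voice], [+dorsal], [−round], [−nasal].

j, ʎ, ʁ, ɣ, ɡ, ɟ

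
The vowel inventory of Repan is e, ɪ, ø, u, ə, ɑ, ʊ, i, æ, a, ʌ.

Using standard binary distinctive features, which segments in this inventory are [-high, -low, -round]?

Checking each segment against [-high], [-low], [-round]: /e/ (mid front unrounded tense vowel), /ə/ (mid central vowel (schwa)), /ʌ/ (mid back unrounded lax vowel) satisfy every feature; every other segment in the inventory fails at least one.

e, ə, ʌ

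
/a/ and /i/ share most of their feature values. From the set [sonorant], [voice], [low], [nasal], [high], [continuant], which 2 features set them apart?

The two segments share [+sonorant], [+voice], [-nasal], [+continuant]. The only features from the list on which they differ: /a/ is [-high] while /i/ is [+high]; /a/ is [+low] while /i/ is [-low].

[high], [low]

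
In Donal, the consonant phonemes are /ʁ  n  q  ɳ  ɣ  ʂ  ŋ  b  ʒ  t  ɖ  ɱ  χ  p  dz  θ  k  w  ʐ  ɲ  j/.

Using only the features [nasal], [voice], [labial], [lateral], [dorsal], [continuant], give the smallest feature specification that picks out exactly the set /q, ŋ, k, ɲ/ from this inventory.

/q, ŋ, k, ɲ/ are all [−continuant], [+dorsal], and no other segment in the inventory matches both values. Dropping any one of them over-generates: [+dorsal] alone would also admit /ʁ, ɣ, χ, w, …/; [−continuant] alone would also admit /n, ɳ, b, t, …/. No other single listed feature picks out exactly this set either, so fewer than two features will not do.

[−continuant, +dorsal]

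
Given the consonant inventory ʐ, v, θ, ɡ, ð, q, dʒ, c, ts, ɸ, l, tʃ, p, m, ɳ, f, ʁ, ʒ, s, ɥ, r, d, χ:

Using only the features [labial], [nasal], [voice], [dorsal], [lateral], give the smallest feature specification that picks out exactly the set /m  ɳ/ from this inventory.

Every target segment is [+nasal] and no other inventory member is, so one feature is enough.

[+nasal]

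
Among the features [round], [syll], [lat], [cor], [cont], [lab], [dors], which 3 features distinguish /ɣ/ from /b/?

/ɣ/ is the voiced velar fricative and /b/ is the voiced bilabial stop. Both are [−round], [−syllabic], [−lateral], [−coronal]. /ɣ/ is [+continuant] while /b/ is [−continuant]; /ɣ/ is [−labial] while /b/ is [+labial]; /ɣ/ is [+dorsal] while /b/ is [−dorsal], so the distinguishing features are [continuant], [labial], [dorsal].

[continuant], [labial], [dorsal]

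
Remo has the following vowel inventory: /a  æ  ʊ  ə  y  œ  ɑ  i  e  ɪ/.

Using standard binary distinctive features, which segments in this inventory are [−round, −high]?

a, æ, ə, ɑ, e

The [−round] segments are /a, æ, ə, ɑ, i, e, ɪ/.
Intersecting with [−high] leaves /a, æ, ə, ɑ, e/.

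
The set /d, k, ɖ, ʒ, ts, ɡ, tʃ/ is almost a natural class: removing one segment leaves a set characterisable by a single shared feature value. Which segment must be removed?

ʒ

/tʃ, d, ts, ɖ, k, ɡ/ are all [−continuant], but /ʒ/ (voiced postalveolar fricative) is [+continuant]. No other single segment can be removed to leave a set sharing one feature value that the removed segment lacks, so /ʒ/ is the odd one out.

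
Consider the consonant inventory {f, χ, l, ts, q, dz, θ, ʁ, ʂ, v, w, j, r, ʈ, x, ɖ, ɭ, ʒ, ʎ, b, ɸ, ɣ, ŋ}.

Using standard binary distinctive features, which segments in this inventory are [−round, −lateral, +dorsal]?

χ, q, ʁ, j, x, ɣ, ŋ

Checking each segment against [−round], [−lateral], [+dorsal]: /χ/ (voiceless uvular fricative), /q/ (voiceless uvular stop), /ʁ/ (voiced uvular fricative), /j/ (palatal glide), /x/ (voiceless velar fricative), /ɣ/ (voiced velar fricative), among others, satisfy every feature; every other segment in the inventory fails at least one.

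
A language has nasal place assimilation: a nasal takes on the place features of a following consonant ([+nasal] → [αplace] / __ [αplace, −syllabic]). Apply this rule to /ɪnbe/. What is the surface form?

[ɪmbe]

/n/ sits before the [+labial] consonant /b/, so it takes on [+labial] and surfaces as /m/. The rest of the form is unaffected: [ɪmbe].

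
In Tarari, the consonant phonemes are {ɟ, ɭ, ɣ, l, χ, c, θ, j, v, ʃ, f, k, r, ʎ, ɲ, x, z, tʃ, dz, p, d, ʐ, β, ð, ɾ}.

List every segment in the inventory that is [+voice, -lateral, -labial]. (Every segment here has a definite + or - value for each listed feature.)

ɟ, ɣ, j, r, ɲ, z, dz, d, ʐ, ð, ɾ

Checking each segment against [+voice], [-lateral], [-labial]: /ɟ/ (voiced palatal stop), /ɣ/ (voiced velar fricative), /j/ (palatal glide), /r/ (alveolar trill), /ɲ/ (palatal nasal), /z/ (voiced alveolar fricative), among others, satisfy every feature; every other segment in the inventory fails at least one.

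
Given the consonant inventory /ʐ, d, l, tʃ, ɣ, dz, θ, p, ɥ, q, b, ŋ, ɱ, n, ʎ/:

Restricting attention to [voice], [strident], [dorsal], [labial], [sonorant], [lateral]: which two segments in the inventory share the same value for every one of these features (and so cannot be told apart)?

ʐ, dz

/ʐ/ (voiced retroflex fricative) and /dz/ (voiced alveolar affricate) are both [+voice], [+strident], [−dorsal], [−labial], [−sonorant], [−lateral], so none of the listed features separates them. (They do differ in [continuant] and [anterior], which are not among the given features.) Every other pair in the inventory differs on at least one listed feature.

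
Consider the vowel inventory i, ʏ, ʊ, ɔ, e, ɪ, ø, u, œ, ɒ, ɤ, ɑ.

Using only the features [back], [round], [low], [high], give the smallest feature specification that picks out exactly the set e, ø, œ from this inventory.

[-high, -back]

Every target segment is [-high], [-back]; each remaining inventory member fails at least one of these. Each conjunct is needed — [-back] alone would also admit /i, ʏ, ɪ/; [-high] alone would also admit /ɔ, ɒ, ɤ, ɑ/ — and no other single listed feature has exactly this extension, so two is the minimum.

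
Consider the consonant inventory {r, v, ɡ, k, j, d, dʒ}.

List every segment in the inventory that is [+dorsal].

ɡ, k, j

The feature [dorsal] marks segments articulated with the tongue body. In this inventory /ɡ, k, j/ have that property, so they are [+dorsal]; /r, v, d, dʒ/ are [−dorsal].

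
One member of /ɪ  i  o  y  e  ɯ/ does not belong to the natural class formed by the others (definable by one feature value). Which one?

[tense] groups all but one: /y, o, e, ɯ, i/ share [+tense] while /ɪ/ (high front unrounded lax vowel) alone is [−tense]. Removing any other segment would not leave a single-feature class that excludes it.

ɪ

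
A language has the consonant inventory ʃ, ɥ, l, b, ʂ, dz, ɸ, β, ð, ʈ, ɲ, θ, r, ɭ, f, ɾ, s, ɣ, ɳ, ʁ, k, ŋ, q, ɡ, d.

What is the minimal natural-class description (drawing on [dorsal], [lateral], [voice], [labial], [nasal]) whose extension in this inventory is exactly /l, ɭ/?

Every target segment is [+lateral] and no other inventory member is, so one feature is enough.

[+lateral]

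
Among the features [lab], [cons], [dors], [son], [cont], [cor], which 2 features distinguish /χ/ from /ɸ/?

/χ/ is the voiceless uvular fricative and /ɸ/ is the voiceless bilabial fricative. Both are [+consonantal], [−sonorant], [+continuant], [−coronal]. /χ/ is [−labial] while /ɸ/ is [+labial]; /χ/ is [+dorsal] while /ɸ/ is [−dorsal], so the distinguishing features are [labial], [dorsal].

[labial], [dorsal]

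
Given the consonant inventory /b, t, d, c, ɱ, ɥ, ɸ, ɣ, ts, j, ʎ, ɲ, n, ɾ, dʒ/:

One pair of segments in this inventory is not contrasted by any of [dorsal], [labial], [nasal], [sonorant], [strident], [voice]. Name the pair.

j, ʎ

On the given features, /j/ and /ʎ/ have an identical profile: [+dorsal], [-labial], [-nasal], [+sonorant], [-strident], [+voice]. No other two segments in the inventory coincide on all 6 features. (They do differ in [lateral], which is not among the given features.)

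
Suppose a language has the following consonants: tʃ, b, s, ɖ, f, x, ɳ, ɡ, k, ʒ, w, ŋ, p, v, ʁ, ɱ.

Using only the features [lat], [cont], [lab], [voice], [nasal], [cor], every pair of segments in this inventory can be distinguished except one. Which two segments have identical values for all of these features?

w, v

/w/ (labial-velar glide) and /v/ (voiced labiodental fricative) are both [-lateral], [+continuant], [+labial], [+voice], [-nasal], [-coronal], so none of the listed features separates them. (They do differ in [sonorant], [round] and [dorsal], which are not among the given features.) Every other pair in the inventory differs on at least one listed feature.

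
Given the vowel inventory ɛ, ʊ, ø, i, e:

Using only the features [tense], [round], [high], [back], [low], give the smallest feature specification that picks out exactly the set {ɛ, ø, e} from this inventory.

The target set is precisely the extension of [-high] in this inventory.

[-high]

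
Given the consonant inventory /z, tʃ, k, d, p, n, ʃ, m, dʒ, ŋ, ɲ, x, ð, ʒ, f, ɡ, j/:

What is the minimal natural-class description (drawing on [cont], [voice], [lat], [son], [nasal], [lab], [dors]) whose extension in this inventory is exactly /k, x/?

[−voice, +dors]

The class [−voice], [+dorsal] has exactly /k, x/ as its extension in this inventory. No smaller conjunction from the listed features achieves this: [+dorsal] alone would also admit /ŋ, ɲ, ɡ, j/; [−voice] alone would also admit /tʃ, p, ʃ, f/; and checking the remaining single features turns up none with this extension.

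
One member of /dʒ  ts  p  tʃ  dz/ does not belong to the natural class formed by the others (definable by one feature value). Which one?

p

/dʒ, tʃ, ts, dz/ are all [+strident], but /p/ (voiceless bilabial stop) is [-strident]. No other single segment can be removed to leave a set sharing one feature value that the removed segment lacks, so /p/ is the odd one out.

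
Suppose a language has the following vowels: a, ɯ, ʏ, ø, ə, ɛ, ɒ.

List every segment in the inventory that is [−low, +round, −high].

ø

Checking each segment against [−low], [+round], [−high]: /ø/ (mid front rounded tense vowel) satisfies every feature; every other segment in the inventory fails at least one.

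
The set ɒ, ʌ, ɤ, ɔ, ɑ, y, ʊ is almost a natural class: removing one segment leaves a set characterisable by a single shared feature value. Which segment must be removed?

/ɤ, ɔ, ʊ, ʌ, ɑ, ɒ/ are all [+back], but /y/ (high front rounded tense vowel) is [−back]. No other single segment can be removed to leave a set sharing one feature value that the removed segment lacks, so /y/ is the odd one out.

y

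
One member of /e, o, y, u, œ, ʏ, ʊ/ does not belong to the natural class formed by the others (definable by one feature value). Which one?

[round] groups all but one: /ʊ, ʏ, y, œ, o, u/ share [+round] while /e/ (mid front unrounded tense vowel) alone is [−round]. Removing any other segment would not leave a single-feature class that excludes it.

e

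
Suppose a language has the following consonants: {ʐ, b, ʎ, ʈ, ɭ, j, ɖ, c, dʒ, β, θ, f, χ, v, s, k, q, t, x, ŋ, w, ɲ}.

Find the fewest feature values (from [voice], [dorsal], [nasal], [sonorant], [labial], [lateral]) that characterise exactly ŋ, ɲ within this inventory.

The target set is precisely the extension of [+nasal] in this inventory.

[+nasal]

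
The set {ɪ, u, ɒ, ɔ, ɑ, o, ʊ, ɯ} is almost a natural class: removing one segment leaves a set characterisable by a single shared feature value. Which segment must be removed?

ɪ

The remaining segments after removing /ɪ/ share [+back]; /ɪ/ (high front unrounded lax vowel) is [−back]. For every other candidate removal, the leftover set fails to share any single feature value that the removed segment lacks.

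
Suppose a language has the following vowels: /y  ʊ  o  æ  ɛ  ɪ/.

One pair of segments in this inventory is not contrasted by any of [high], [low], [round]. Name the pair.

ʊ, y

Both /ʊ/ and /y/ are [+high], [-low], [+round]. Since the list omits [back] and [tense] — which do distinguish the high back rounded lax vowel from the high front rounded tense vowel — this pair collapses; all other pairs remain distinct.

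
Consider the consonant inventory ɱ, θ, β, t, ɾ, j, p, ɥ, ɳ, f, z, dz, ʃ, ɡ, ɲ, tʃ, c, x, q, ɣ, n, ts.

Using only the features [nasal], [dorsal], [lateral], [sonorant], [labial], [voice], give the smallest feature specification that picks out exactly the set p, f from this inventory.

Every target segment is [−voice], [+labial]; each remaining inventory member fails at least one of these. Each conjunct is needed — [+labial] alone would also admit /ɱ, β, ɥ/; [−voice] alone would also admit /θ, t, ʃ, tʃ, …/ — and no other single listed feature has exactly this extension, so two is the minimum.

[−voice, +labial]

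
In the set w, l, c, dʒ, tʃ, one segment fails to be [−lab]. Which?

Every segment except /w/ is [−labial]. /w/ (labial-velar glide) is [+labial], so it is the exception.

w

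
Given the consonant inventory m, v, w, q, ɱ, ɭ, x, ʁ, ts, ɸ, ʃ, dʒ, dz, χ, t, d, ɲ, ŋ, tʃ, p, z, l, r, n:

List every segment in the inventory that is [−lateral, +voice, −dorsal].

m, v, ɱ, dʒ, dz, d, z, r, n

Eliminate segments failing any feature: /w, ʁ, ɲ, ŋ/ are [+dorsal]; /q, x, ts, ɸ, ʃ, χ, t, tʃ, p/ are [−voice]; /ɭ, l/ are [+lateral]. The remaining /m, v, ɱ, dʒ, dz, d, z, r, n/ satisfy [−lateral], [+voice], [−dorsal].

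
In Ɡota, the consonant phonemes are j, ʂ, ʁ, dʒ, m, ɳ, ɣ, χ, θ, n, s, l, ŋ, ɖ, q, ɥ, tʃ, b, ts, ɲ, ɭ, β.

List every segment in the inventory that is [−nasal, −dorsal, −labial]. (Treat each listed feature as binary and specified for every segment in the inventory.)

ʂ, dʒ, θ, s, l, ɖ, tʃ, ts, ɭ

Checking each segment against [−nasal], [−dorsal], [−labial]: /ʂ/ (voiceless retroflex fricative), /dʒ/ (voiced postalveolar affricate), /θ/ (voiceless dental fricative), /s/ (voiceless alveolar fricative), /l/ (alveolar lateral approximant), /ɖ/ (voiced retroflex stop), among others, satisfy every feature; every other segment in the inventory fails at least one.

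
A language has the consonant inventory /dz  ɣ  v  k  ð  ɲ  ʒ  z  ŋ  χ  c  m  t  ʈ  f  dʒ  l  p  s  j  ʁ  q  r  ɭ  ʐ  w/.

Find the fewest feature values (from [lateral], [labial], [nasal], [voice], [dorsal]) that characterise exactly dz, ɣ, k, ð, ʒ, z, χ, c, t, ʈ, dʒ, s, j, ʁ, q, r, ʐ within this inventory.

/dz, ɣ, k, ð, ʒ, z, χ, c, t, ʈ, dʒ, s, j, ʁ, q, r, ʐ/ are all [-nasal], [-lateral], [-labial], and no other segment in the inventory matches all three values. Dropping any one of them over-generates: [-lateral, -labial] alone would also admit /ɲ, ŋ/; [-nasal, -labial] alone would also admit /l, ɭ/; [-nasal, -lateral] alone would also admit /v, f, p, w/. No other combination of two listed features picks out exactly this set either, so fewer than three features will not do.

[-nasal, -lateral, -labial]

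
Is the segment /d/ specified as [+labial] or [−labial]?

[−labial]

As the voiced alveolar stop, /d/ is [−labial].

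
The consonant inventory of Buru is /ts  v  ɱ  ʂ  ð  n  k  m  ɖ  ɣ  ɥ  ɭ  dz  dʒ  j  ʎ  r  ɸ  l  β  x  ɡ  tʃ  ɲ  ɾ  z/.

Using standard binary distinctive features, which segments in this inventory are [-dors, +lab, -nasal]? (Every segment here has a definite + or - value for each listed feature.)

Checking each segment against [-dorsal], [+labial], [-nasal]: /v/ (voiced labiodental fricative), /ɸ/ (voiceless bilabial fricative), /β/ (voiced bilabial fricative) satisfy every feature; every other segment in the inventory fails at least one.

v, ɸ, β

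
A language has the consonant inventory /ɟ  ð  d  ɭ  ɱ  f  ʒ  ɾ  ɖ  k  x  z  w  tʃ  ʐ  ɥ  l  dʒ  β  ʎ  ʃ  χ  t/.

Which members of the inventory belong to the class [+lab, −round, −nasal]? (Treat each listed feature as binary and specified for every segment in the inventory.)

Among the inventory, the [+labial] segments are /ɱ, f, w, ɥ, β/.
Then [−round] gives /ɱ, f, β/.
Then [−nasal] leaves /f, β/.

f, β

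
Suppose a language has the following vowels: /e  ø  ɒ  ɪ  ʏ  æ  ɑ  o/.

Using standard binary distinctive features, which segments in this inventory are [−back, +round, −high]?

ø

First, the [−back] segments are /e, ø, ɪ, ʏ, æ/.
Within that set, [+round] gives /ø, ʏ/.
Then [−high] leaves /ø/.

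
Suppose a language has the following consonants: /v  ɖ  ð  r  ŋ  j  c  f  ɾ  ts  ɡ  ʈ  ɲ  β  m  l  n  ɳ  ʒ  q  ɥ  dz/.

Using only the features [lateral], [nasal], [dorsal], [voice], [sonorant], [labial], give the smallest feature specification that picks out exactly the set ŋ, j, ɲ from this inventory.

The class [+sonorant], [−labial], [+dorsal] has exactly /ŋ, j, ɲ/ as its extension in this inventory. No smaller conjunction from the listed features achieves this: [−labial, +dorsal] alone would also admit /c, ɡ, q/; [+sonorant, +dorsal] alone would also admit /ɥ/; [+sonorant, −labial] alone would also admit /r, ɾ, l, n, …/; and checking the remaining two-feature bundles turns up none with this extension.

[+sonorant, −labial, +dorsal]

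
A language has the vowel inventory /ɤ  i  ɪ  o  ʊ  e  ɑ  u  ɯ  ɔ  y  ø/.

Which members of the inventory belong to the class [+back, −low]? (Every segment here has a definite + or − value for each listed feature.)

Checking each segment against [+back], [−low]: /ɤ/ (mid back unrounded tense vowel), /o/ (mid back rounded tense vowel), /ʊ/ (high back rounded lax vowel), /u/ (high back rounded tense vowel), /ɯ/ (high back unrounded vowel), /ɔ/ (mid back rounded lax vowel) satisfy every feature; every other segment in the inventory fails at least one.

ɤ, o, ʊ, u, ɯ, ɔ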